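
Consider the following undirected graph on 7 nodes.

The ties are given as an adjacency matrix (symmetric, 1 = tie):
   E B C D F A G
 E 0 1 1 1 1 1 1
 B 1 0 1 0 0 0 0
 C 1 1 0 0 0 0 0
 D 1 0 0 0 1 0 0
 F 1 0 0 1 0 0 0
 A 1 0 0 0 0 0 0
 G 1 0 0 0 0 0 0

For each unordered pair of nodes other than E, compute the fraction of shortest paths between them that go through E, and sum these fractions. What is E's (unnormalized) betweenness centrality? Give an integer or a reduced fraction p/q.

Pairs whose geodesics pass through E — B–D: 1; B–F: 1; B–A: 1; B–G: 1; C–D: 1; C–F: 1; C–A: 1; C–G: 1; D–A: 1; D–G: 1; F–A: 1; F–G: 1; A–G: 1.
All other pairs contribute 0.
Summing the contributions gives betweenness(E) = 13.

13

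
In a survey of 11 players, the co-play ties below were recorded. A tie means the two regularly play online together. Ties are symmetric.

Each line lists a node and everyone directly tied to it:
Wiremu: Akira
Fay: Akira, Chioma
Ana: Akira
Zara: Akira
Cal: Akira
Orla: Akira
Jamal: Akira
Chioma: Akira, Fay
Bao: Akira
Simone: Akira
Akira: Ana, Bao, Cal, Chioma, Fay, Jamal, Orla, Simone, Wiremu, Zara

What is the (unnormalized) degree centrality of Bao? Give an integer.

Bao is directly tied to Akira. That is 1 neighbor, so the degree of Bao is 1.

1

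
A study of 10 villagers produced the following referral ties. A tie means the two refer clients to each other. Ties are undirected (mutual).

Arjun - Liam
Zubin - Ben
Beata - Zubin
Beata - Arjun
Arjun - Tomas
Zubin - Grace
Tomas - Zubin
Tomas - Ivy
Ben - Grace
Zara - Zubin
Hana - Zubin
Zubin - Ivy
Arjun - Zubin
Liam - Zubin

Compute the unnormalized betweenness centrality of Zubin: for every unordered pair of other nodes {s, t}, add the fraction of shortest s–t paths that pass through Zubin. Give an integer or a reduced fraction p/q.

Pairs whose geodesics pass through Zubin — Liam–Beata: 1/2; Liam–Ivy: 1; Liam–Tomas: 1/2; Liam–Zara: 1; Liam–Hana: 1; Liam–Grace: 1; Liam–Ben: 1; Beata–Ivy: 1; Beata–Tomas: 1/2; Beata–Zara: 1; Beata–Hana: 1; Beata–Grace: 1; Beata–Ben: 1; Ivy–Zara: 1 … (+17 more pairs).
All other pairs contribute 0.
Summing the contributions gives betweenness(Zubin) = 29.

29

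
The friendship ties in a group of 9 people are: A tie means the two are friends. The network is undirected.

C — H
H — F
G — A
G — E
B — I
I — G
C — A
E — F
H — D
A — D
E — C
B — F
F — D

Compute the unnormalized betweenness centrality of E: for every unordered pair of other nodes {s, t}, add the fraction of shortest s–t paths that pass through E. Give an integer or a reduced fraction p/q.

Pairs whose geodesics pass through E — G–H: 2/4; G–C: 1/2; G–F: 1; C–F: 1/2; C–B: 1/2; C–I: 1/2.
All other pairs contribute 0.
Summing the contributions gives betweenness(E) = 7/2.

7/2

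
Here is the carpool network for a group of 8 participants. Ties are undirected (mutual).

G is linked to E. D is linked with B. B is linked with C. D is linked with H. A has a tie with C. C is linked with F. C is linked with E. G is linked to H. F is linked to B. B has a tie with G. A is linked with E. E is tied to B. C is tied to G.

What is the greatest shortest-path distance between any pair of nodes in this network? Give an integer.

Eccentricity of each node (its greatest distance to any other): A:3, B:2, C:2, D:3, E:2, F:3, G:2, H:3.
The maximum eccentricity is 3, realized for instance by the pair A–H via A – E – G – H. So the diameter is 3.

3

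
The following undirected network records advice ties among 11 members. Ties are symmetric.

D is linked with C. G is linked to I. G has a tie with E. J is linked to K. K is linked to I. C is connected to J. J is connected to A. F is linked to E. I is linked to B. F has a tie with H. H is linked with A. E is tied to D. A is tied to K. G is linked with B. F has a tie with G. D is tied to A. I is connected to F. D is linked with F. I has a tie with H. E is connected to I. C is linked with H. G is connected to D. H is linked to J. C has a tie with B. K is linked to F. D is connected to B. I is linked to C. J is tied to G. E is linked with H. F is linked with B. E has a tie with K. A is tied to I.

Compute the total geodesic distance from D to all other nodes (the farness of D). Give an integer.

Distances from D: A:1, B:1, C:1, E:1, F:1, G:1, H:2, I:2, J:2, K:2.
Sum = 1 + 1 + 1 + 1 + 1 + 1 + 2 + 2 + 2 + 2 = 14.

14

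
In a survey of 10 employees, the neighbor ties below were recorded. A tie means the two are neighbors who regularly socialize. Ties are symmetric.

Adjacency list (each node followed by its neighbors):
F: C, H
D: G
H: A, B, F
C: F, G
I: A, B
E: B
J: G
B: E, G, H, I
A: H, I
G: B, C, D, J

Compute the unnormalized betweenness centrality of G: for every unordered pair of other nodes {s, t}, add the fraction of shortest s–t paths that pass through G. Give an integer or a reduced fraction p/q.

Pairs whose geodesics pass through G — J–H: 1; J–E: 1; J–F: 1; J–B: 1; J–I: 1; J–D: 1; J–A: 2/2; J–C: 1; H–D: 1; E–D: 1; E–C: 1; F–D: 1; B–D: 1; B–C: 1 … (+4 more pairs).
All other pairs contribute 0.
Summing the contributions gives betweenness(G) = 18.

18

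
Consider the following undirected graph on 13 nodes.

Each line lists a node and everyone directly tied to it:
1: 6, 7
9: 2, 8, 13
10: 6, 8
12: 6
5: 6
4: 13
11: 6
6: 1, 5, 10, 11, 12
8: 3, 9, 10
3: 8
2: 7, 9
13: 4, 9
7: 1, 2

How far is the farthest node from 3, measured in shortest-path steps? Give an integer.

4

Distances from 3: 1:4, 2:3, 4:4, 5:4, 6:3, 7:4, 8:1, 9:2, 10:2, 11:4, 12:4, 13:3.
The largest is 4 (to 12, 5, 11, 1, 4, and 7), so the eccentricity of 3 is 4.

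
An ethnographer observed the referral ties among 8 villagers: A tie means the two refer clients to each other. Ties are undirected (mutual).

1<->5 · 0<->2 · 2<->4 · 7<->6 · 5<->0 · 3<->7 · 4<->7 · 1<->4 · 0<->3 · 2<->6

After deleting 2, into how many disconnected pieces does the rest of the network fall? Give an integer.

2's neighbors (0, 4, and 6) remain reachable from one another through other ties, so the rest of the network stays in one piece.

1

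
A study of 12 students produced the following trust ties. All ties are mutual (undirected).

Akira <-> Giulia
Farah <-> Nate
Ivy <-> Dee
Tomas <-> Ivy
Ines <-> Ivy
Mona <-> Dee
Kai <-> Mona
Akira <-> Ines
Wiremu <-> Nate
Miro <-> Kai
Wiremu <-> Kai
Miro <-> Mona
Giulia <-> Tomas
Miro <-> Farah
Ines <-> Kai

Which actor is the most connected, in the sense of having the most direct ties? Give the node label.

Kai

Degrees — Akira:2, Dee:2, Farah:2, Giulia:2, Ines:3, Ivy:3, Kai:4, Miro:3, Mona:3, Nate:2, Tomas:2, Wiremu:2.
The maximum is 4, attained only by Kai.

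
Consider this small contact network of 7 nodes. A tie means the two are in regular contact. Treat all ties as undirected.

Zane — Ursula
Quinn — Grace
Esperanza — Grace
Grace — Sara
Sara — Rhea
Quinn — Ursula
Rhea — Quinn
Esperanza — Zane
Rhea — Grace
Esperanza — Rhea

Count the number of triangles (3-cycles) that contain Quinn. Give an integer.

Quinn's neighbors: Grace, Rhea, and Ursula.
Neighbor pairs that are themselves tied: Quinn–Grace–Rhea. Each forms one triangle with Quinn, for 1 in total.

1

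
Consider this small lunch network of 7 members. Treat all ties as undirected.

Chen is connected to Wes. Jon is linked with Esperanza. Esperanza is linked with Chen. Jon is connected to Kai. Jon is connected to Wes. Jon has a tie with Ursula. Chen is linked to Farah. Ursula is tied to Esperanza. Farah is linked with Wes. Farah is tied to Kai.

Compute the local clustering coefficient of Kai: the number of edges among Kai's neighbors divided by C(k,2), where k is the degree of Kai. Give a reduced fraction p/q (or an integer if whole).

0

Kai's neighbors: Farah and Jon (k = 2).
Possible neighbor pairs: C(2,2) = 1. Edges among them: none → e = 0.
Clustering(Kai) = 0/1.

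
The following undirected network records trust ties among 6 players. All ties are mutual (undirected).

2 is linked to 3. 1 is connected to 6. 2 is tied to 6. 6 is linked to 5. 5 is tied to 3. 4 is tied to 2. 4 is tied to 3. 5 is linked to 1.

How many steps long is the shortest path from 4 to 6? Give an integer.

2

One shortest route is 4 – 2 – 6, which uses 2 edges, and 4 and 6 are not directly tied, so nothing shorter exists. So d(4,6) = 2.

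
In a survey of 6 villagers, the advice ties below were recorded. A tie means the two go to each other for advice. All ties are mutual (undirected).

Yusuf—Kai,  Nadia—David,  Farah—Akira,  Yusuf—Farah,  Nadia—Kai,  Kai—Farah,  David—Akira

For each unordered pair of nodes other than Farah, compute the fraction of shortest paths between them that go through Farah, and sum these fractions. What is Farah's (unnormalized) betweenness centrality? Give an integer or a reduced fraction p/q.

Pairs whose geodesics pass through Farah — Yusuf–David: 1/2; Yusuf–Akira: 1; Kai–Akira: 1.
All other pairs contribute 0.
Summing the contributions gives betweenness(Farah) = 5/2.

5/2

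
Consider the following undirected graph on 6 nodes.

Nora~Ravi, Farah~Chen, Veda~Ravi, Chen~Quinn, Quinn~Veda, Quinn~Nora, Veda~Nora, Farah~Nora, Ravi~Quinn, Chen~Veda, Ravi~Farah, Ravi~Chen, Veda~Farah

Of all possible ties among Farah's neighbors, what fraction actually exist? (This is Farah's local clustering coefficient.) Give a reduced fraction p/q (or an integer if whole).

5/6

Farah's neighbors: Chen, Nora, Ravi, and Veda (k = 4).
Possible neighbor pairs: C(4,2) = 6. Edges among them: Chen–Ravi, Chen–Veda, Nora–Ravi, Nora–Veda, Ravi–Veda → e = 5.
Clustering(Farah) = 5/6.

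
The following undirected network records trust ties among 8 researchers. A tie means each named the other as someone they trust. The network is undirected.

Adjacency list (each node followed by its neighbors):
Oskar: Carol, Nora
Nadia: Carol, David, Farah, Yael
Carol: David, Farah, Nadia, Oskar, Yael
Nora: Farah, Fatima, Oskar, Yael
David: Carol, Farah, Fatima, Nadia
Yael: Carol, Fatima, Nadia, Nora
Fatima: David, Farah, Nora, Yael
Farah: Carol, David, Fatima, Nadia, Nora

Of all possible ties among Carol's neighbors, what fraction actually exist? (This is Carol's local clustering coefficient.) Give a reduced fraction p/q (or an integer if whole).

Carol's neighbors: David, Farah, Nadia, Oskar, and Yael (k = 5).
Possible neighbor pairs: C(5,2) = 10. Edges among them: David–Farah, David–Nadia, Farah–Nadia, Nadia–Yael → e = 4.
Clustering(Carol) = 4/10 = 2/5.

2/5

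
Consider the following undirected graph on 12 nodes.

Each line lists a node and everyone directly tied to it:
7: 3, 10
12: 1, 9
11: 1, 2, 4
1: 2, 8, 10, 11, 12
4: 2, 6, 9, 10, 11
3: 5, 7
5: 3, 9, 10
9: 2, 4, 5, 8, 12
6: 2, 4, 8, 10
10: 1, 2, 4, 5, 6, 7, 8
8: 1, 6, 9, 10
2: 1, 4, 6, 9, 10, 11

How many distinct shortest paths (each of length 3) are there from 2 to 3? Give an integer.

3

The shortest distance is 3. The length-3 paths are: 2–10–5–3; 2–9–5–3; 2–10–7–3.
That gives 3 distinct shortest paths.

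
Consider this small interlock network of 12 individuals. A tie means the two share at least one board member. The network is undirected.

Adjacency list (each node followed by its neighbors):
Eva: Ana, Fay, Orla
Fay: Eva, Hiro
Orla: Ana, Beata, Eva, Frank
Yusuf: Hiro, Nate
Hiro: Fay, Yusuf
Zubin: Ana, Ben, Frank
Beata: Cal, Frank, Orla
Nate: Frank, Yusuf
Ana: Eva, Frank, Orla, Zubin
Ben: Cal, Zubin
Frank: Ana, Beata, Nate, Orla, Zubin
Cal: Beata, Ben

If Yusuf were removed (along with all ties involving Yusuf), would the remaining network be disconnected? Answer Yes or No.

Even without Yusuf, every remaining node can still reach every other (the residual graph is connected), so Yusuf is not a cut vertex.

No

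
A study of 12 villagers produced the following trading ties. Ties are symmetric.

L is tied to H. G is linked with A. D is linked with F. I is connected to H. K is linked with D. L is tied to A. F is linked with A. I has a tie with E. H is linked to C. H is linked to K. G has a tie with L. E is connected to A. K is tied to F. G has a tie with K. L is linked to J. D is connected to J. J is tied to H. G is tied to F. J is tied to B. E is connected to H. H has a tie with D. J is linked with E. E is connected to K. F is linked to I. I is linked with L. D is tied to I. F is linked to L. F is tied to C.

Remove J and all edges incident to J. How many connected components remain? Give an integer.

2

Without J, the remaining ties split the others into: {A, C, D, E, F, G, H, I, K, L}; {B}.
That's 2 separate components.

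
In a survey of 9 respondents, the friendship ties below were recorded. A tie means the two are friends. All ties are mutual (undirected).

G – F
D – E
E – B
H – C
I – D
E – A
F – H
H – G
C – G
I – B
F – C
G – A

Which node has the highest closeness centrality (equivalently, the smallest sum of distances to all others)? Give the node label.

A

Farness (sum of distances to all others) for each node — A:15, B:21, C:21, D:21, E:16, F:21, G:16, H:21, I:26.
The smallest farness is 15, for A, so A has the highest closeness.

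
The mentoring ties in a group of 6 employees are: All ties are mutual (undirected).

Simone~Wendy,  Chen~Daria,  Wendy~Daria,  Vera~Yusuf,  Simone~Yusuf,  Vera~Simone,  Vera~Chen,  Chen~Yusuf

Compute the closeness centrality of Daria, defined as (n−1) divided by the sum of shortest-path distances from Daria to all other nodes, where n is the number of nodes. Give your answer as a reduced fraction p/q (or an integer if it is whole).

5/8

Distances from Daria: Chen:1, Simone:2, Vera:2, Wendy:1, Yusuf:2. Sum = 8.
n = 6, so closeness = 5/8.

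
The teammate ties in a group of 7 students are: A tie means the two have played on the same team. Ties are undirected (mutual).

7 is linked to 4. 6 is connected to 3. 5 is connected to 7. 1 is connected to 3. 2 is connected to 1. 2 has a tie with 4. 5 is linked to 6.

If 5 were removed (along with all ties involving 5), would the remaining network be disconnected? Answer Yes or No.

No

Even without 5, every remaining node can still reach every other (the residual graph is connected), so 5 is not a cut vertex.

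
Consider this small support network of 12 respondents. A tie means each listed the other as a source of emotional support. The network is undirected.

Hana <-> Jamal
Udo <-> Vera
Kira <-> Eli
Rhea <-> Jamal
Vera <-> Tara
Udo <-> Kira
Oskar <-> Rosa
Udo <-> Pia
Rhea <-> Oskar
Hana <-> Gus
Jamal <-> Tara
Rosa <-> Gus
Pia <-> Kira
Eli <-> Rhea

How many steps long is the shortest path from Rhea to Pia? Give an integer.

One shortest route is Rhea – Eli – Kira – Pia, which uses 3 edges, and at distance 2 from Rhea we only reach {Hana, Kira, Rosa, Tara}, which does not include Pia. So d(Rhea,Pia) = 3.

3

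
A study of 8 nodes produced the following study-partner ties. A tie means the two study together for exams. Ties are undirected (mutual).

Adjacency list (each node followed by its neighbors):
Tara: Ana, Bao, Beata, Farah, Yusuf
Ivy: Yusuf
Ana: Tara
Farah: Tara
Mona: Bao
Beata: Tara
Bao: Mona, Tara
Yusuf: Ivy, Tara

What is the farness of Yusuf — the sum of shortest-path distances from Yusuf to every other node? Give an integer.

13

Distances from Yusuf: Ana:2, Bao:2, Beata:2, Farah:2, Ivy:1, Mona:3, Tara:1.
Sum = 2 + 2 + 2 + 2 + 1 + 3 + 1 = 13.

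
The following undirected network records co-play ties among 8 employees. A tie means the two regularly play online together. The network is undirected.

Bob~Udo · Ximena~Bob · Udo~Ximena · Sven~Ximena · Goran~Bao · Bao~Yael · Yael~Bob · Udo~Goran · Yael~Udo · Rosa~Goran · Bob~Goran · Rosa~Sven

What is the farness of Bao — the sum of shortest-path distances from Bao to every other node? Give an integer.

14

Distances from Bao: Bob:2, Goran:1, Rosa:2, Sven:3, Udo:2, Ximena:3, Yael:1.
Sum = 2 + 1 + 2 + 3 + 2 + 3 + 1 = 14.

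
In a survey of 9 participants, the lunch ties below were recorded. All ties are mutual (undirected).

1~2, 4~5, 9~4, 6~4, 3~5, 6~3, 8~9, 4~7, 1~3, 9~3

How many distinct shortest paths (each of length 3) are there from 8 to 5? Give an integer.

2

The shortest distance is 3. The length-3 paths are: 8–9–4–5; 8–9–3–5.
That gives 2 distinct shortest paths.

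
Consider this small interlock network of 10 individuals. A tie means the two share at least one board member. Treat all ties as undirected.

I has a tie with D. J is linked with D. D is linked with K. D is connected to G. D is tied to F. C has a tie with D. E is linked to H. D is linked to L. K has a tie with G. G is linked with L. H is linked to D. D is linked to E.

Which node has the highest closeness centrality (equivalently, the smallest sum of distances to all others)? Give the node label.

D

Farness (sum of distances to all others) for each node — C:17, D:9, E:16, F:17, G:15, H:16, I:17, J:17, K:16, L:16.
The smallest farness is 9, for D, so D has the highest closeness.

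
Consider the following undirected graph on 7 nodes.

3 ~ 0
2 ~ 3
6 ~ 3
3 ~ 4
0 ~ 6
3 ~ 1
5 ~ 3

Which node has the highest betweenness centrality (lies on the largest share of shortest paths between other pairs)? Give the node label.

Unnormalized betweenness of each node: 0:0, 1:0, 2:0, 3:14, 4:0, 5:0, 6:0.
3 has the largest value, 14, making it the main broker — the node through which the most shortest paths run.

3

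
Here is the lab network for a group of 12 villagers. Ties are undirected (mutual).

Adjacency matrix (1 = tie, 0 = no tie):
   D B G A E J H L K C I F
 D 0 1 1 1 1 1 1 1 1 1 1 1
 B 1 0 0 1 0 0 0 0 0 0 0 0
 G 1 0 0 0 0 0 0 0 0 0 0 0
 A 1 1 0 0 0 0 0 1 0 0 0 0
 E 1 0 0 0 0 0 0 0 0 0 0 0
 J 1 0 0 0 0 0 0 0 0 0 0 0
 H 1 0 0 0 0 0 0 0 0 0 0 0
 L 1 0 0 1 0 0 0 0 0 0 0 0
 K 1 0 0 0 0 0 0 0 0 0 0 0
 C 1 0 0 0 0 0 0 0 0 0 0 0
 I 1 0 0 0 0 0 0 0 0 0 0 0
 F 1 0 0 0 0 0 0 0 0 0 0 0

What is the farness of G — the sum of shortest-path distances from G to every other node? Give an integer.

Distances from G: A:2, B:2, C:2, D:1, E:2, F:2, H:2, I:2, J:2, K:2, L:2.
Sum = 2 + 2 + 2 + 1 + 2 + 2 + 2 + 2 + 2 + 2 + 2 = 21.

21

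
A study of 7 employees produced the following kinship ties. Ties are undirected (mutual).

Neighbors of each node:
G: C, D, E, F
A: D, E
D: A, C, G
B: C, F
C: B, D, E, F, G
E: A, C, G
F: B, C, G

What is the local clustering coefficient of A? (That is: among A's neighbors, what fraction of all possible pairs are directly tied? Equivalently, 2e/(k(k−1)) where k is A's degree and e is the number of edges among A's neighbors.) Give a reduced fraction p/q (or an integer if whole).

0

A's neighbors: D and E (k = 2).
Possible neighbor pairs: C(2,2) = 1. Edges among them: none → e = 0.
Clustering(A) = 0/1.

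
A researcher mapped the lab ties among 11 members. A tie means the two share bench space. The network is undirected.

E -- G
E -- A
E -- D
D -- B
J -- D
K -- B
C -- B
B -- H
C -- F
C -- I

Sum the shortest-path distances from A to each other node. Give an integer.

33

Distances from A: B:3, C:4, D:2, E:1, F:5, G:2, H:4, I:5, J:3, K:4.
Sum = 3 + 4 + 2 + 1 + 5 + 2 + 4 + 5 + 3 + 4 = 33.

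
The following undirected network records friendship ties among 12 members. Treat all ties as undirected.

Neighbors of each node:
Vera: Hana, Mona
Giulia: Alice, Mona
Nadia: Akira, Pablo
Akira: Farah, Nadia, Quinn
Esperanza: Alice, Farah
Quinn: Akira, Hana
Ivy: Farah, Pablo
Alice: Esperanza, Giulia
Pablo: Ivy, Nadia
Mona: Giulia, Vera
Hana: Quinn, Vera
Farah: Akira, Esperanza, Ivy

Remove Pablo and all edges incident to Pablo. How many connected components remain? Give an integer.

1

Pablo's neighbors (Ivy and Nadia) remain reachable from one another through other ties, so the rest of the network stays in one piece.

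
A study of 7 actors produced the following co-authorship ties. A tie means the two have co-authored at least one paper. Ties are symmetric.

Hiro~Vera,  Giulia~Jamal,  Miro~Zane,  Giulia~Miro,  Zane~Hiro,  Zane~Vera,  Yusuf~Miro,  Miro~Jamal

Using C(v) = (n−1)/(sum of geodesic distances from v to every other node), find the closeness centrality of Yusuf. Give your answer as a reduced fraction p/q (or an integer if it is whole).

6/13

Distances from Yusuf: Giulia:2, Hiro:3, Jamal:2, Miro:1, Vera:3, Zane:2. Sum = 13.
n = 7, so closeness = 6/13.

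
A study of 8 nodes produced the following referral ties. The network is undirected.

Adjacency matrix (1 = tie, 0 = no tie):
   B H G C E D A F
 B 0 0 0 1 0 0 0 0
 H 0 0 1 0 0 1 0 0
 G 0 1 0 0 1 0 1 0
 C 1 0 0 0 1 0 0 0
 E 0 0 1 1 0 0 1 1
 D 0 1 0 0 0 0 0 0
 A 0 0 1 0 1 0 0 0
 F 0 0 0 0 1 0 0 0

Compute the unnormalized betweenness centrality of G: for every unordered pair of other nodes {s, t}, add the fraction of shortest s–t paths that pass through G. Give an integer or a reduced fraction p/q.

10

Pairs whose geodesics pass through G — B–H: 1; B–D: 1; H–C: 1; H–E: 1; H–A: 1; H–F: 1; C–D: 1; E–D: 1; D–A: 1; D–F: 1.
All other pairs contribute 0.
Summing the contributions gives betweenness(G) = 10.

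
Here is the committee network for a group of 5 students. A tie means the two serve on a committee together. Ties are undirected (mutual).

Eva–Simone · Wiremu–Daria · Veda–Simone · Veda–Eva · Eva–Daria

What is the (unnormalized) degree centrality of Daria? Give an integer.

2

Daria is directly tied to Eva and Wiremu. That is 2 neighbors, so the degree of Daria is 2.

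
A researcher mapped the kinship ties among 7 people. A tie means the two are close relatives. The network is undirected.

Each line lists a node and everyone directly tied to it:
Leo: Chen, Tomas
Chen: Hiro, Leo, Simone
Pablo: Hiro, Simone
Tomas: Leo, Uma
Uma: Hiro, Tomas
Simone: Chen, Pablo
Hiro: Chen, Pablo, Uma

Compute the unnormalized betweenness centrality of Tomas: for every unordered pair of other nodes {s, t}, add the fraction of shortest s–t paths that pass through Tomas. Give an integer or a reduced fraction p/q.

Pairs whose geodesics pass through Tomas — Leo–Uma: 1.
All other pairs contribute 0.
Summing the contributions gives betweenness(Tomas) = 1.

1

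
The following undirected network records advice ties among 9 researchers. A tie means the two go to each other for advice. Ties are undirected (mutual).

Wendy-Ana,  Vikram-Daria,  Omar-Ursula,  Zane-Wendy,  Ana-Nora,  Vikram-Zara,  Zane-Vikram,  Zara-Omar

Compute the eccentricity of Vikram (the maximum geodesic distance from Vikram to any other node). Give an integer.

Distances from Vikram: Ana:3, Daria:1, Nora:4, Omar:2, Ursula:3, Wendy:2, Zane:1, Zara:1.
The largest is 4 (to Nora), so the eccentricity of Vikram is 4.

4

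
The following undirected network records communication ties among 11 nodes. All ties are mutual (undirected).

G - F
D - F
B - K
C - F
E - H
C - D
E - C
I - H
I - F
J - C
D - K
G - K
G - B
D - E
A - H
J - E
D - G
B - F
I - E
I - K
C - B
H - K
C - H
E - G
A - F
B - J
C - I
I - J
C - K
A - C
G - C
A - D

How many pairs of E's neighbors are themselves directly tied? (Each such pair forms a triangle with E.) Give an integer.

8

E's neighbors: C, D, G, H, I, and J.
Neighbor pairs that are themselves tied: E–C–D; E–C–G; E–C–H; E–C–I; E–C–J; E–D–G; E–H–I; E–I–J. Each forms one triangle with E, for 8 in total.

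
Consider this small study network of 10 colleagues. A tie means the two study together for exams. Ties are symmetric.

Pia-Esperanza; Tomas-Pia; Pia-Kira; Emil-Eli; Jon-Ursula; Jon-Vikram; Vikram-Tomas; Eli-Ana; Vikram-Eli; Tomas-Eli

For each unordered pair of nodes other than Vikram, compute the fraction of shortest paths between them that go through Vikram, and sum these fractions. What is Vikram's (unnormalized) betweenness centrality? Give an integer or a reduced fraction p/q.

14

Pairs whose geodesics pass through Vikram — Pia–Ursula: 1; Pia–Jon: 1; Ursula–Kira: 1; Ursula–Esperanza: 1; Ursula–Eli: 1; Ursula–Ana: 1; Ursula–Tomas: 1; Ursula–Emil: 1; Kira–Jon: 1; Esperanza–Jon: 1; Eli–Jon: 1; Ana–Jon: 1; Tomas–Jon: 1; Jon–Emil: 1.
All other pairs contribute 0.
Summing the contributions gives betweenness(Vikram) = 14.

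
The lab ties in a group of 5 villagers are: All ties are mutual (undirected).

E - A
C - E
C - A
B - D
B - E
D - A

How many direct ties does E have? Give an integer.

E is directly tied to A, B, and C. That is 3 neighbors, so the degree of E is 3.

3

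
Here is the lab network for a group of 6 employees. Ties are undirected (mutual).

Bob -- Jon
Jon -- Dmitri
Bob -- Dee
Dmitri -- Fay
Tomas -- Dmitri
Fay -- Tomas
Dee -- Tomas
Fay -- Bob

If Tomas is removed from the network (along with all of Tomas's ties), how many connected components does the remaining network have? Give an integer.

Tomas's neighbors (Dee, Dmitri, and Fay) remain reachable from one another through other ties, so the rest of the network stays in one piece.

1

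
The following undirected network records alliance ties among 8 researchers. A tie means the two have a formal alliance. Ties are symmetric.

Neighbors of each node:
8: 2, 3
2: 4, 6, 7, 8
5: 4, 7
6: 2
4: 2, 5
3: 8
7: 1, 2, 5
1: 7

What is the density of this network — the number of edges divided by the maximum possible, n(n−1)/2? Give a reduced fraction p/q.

There are 8 edges and 8 nodes, so the maximum possible is C(8,2) = 28.
Density = 8/28 = 2/7.

2/7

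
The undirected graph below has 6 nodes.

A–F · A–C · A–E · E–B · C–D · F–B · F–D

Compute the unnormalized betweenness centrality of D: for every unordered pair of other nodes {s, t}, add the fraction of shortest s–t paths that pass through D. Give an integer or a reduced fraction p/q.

5/6

Pairs whose geodesics pass through D — B–C: 1/3; F–C: 1/2.
All other pairs contribute 0.
Summing the contributions gives betweenness(D) = 5/6.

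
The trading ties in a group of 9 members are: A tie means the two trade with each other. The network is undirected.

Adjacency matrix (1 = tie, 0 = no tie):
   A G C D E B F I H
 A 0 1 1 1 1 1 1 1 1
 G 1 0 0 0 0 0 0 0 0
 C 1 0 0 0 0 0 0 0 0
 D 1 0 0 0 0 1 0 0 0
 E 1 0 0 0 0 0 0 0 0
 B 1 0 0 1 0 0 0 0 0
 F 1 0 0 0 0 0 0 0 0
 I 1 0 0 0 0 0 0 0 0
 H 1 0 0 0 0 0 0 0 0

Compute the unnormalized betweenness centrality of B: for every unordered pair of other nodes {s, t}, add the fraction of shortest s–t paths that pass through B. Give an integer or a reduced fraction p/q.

No shortest path between any pair of other nodes passes through B.
Summing the contributions gives betweenness(B) = 0.

0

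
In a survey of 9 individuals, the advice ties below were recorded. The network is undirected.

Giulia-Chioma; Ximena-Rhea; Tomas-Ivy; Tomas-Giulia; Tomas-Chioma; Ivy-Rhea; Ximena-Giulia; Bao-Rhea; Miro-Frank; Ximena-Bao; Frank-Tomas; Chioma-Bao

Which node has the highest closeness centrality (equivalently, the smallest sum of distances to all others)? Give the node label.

Tomas

Farness (sum of distances to all others) for each node — Bao:16, Chioma:14, Frank:17, Giulia:14, Ivy:15, Miro:24, Rhea:16, Tomas:12, Ximena:16.
The smallest farness is 12, for Tomas, so Tomas has the highest closeness.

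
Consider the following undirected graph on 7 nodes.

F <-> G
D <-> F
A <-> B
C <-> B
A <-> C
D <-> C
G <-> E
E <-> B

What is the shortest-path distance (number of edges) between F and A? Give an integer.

3

One shortest route is F – D – C – A, which uses 3 edges, and at distance 2 from F we only reach {C, E}, which does not include A. So d(F,A) = 3.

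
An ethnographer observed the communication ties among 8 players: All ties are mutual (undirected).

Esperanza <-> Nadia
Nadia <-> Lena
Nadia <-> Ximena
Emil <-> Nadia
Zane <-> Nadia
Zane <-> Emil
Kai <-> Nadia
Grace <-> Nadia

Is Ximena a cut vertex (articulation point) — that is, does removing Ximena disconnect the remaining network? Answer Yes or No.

Even without Ximena, every remaining node can still reach every other (the residual graph is connected), so Ximena is not a cut vertex.

No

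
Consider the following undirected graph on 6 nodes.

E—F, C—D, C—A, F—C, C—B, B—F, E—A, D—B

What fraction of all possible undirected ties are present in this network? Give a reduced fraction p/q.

8/15

There are 8 edges and 6 nodes, so the maximum possible is C(6,2) = 15.
Density = 8/15.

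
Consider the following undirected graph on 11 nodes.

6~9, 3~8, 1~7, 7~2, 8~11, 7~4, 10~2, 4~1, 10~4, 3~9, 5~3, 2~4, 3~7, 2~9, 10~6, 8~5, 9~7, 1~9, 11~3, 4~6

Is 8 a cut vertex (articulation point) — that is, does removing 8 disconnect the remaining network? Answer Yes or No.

Even without 8, every remaining node can still reach every other (the residual graph is connected), so 8 is not a cut vertex.

No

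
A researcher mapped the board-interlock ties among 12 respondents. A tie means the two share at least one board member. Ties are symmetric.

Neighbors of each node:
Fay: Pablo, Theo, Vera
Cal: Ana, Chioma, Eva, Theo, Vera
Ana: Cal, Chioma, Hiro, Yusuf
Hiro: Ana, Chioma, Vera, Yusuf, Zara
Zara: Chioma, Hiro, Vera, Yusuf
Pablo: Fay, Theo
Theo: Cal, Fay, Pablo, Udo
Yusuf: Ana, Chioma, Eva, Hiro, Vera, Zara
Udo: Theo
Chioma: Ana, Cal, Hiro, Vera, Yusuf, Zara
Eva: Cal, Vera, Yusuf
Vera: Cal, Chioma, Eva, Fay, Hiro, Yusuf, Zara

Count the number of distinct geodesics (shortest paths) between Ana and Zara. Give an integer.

3

The shortest distance is 2. The length-2 paths are: Ana–Yusuf–Zara; Ana–Chioma–Zara; Ana–Hiro–Zara.
That gives 3 distinct shortest paths.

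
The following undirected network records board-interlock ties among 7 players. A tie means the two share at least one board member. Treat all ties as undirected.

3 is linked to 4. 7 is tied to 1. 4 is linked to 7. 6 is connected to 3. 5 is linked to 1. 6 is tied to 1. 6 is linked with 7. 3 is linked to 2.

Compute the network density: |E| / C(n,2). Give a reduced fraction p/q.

8/21

There are 8 edges and 7 nodes, so the maximum possible is C(7,2) = 21.
Density = 8/21.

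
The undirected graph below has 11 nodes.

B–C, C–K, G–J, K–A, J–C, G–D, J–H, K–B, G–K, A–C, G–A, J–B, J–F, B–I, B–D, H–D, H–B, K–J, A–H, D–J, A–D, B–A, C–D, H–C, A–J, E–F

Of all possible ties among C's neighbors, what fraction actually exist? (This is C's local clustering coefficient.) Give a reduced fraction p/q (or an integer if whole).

C's neighbors: A, B, D, H, J, and K (k = 6).
Possible neighbor pairs: C(6,2) = 15. Edges among them: A–B, A–D, A–H, A–J, A–K, B–D, B–H, B–J, B–K, D–H, D–J, H–J, J–K → e = 13.
Clustering(C) = 13/15.

13/15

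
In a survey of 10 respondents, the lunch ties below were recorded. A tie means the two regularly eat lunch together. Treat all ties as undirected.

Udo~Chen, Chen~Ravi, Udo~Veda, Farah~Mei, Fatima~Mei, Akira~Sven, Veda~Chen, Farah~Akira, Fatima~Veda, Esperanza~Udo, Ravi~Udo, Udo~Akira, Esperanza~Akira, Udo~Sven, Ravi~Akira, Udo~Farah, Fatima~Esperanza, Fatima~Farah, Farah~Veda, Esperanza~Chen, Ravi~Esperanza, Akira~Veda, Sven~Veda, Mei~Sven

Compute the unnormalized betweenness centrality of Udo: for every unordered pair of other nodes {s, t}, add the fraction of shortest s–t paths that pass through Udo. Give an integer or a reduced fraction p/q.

Pairs whose geodesics pass through Udo — Chen–Sven: 1/2; Chen–Mei: 2/6; Chen–Farah: 1/2; Chen–Akira: 1/4; Veda–Esperanza: 1/4; Veda–Ravi: 1/3; Sven–Esperanza: 1/2; Sven–Ravi: 1/2; Sven–Farah: 1/4; Esperanza–Farah: 1/3; Mei–Ravi: 2/5; Ravi–Farah: 1/2.
All other pairs contribute 0.
Summing the contributions gives betweenness(Udo) = 93/20.

93/20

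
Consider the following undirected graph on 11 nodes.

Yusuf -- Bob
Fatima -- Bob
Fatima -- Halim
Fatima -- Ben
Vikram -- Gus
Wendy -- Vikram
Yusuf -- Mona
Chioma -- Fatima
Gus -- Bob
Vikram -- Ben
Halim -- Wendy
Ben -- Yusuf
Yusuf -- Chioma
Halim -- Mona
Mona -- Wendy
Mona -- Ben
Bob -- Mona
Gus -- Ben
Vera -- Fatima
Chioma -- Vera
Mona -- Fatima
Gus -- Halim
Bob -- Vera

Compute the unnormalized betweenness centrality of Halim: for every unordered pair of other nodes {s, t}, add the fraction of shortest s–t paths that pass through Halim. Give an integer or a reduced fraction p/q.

5/2

Pairs whose geodesics pass through Halim — Mona–Gus: 1/3; Gus–Chioma: 1/6; Gus–Fatima: 1/3; Gus–Wendy: 1/2; Vera–Wendy: 1/3; Chioma–Wendy: 1/3; Fatima–Wendy: 1/2.
All other pairs contribute 0.
Summing the contributions gives betweenness(Halim) = 5/2.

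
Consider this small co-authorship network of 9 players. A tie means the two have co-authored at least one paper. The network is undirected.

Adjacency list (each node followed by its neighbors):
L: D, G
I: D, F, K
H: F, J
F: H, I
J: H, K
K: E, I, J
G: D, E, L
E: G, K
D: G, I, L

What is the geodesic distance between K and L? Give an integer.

3

One shortest route is K – E – G – L, which uses 3 edges, and at distance 2 from K we only reach {D, F, G, H}, which does not include L. So d(K,L) = 3.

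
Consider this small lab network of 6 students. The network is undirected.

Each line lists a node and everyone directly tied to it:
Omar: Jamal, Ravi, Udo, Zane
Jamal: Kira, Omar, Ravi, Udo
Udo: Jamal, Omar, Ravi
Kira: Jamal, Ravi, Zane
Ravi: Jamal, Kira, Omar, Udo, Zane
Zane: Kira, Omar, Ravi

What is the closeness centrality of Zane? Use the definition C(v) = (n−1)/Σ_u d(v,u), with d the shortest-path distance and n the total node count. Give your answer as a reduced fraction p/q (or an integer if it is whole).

Distances from Zane: Jamal:2, Kira:1, Omar:1, Ravi:1, Udo:2. Sum = 7.
n = 6, so closeness = 5/7.

5/7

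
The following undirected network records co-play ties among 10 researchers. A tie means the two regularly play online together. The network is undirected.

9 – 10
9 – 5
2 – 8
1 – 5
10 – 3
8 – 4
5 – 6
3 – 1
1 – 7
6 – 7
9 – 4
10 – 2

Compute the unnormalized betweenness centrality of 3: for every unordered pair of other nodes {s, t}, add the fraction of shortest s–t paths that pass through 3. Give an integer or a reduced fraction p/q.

Pairs whose geodesics pass through 3 — 8–1: 1/2; 8–7: 1/3; 2–1: 1; 2–7: 1; 10–1: 1; 10–7: 1.
All other pairs contribute 0.
Summing the contributions gives betweenness(3) = 29/6.

29/6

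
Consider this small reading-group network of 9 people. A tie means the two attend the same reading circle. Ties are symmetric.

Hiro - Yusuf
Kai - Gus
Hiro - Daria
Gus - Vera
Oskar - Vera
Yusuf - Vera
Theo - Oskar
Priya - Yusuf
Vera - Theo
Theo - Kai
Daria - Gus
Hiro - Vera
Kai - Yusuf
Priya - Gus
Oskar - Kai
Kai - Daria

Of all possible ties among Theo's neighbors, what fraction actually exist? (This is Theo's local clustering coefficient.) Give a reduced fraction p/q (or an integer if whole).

Theo's neighbors: Kai, Oskar, and Vera (k = 3).
Possible neighbor pairs: C(3,2) = 3. Edges among them: Kai–Oskar, Oskar–Vera → e = 2.
Clustering(Theo) = 2/3.

2/3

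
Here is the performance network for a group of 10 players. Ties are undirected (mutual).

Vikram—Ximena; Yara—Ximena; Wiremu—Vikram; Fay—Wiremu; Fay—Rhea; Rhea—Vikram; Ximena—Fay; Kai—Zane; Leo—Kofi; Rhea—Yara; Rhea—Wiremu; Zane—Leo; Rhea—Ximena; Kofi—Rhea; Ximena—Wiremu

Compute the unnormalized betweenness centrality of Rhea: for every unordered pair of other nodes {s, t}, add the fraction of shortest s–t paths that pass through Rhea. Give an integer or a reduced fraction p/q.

131/6

Pairs whose geodesics pass through Rhea — Kai–Fay: 1; Kai–Vikram: 1; Kai–Wiremu: 1; Kai–Yara: 1; Kai–Ximena: 1; Kofi–Fay: 1; Kofi–Vikram: 1; Kofi–Wiremu: 1; Kofi–Yara: 1; Kofi–Ximena: 1; Zane–Fay: 1; Zane–Vikram: 1; Zane–Wiremu: 1; Zane–Yara: 1 … (+10 more pairs).
All other pairs contribute 0.
Summing the contributions gives betweenness(Rhea) = 131/6.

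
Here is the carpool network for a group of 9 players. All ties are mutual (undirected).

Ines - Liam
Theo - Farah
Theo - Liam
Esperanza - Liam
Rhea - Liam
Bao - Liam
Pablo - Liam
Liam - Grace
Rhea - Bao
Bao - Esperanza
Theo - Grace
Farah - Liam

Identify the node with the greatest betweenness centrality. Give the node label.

Liam

Unnormalized betweenness of each node: Bao:1/2, Esperanza:0, Farah:0, Grace:0, Ines:0, Liam:23, Pablo:0, Rhea:0, Theo:1/2.
Liam has the largest value, 23, making it the main broker — the node through which the most shortest paths run.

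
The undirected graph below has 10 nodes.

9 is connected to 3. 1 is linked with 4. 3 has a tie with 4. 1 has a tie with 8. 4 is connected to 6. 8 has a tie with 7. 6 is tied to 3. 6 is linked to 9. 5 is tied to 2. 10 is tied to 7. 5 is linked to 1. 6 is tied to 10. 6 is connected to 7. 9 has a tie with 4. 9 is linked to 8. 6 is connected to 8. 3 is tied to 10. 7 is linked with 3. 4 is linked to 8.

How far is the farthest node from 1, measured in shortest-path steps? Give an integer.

3

Distances from 1: 2:2, 3:2, 4:1, 5:1, 6:2, 7:2, 8:1, 9:2, 10:3.
The largest is 3 (to 10), so the eccentricity of 1 is 3.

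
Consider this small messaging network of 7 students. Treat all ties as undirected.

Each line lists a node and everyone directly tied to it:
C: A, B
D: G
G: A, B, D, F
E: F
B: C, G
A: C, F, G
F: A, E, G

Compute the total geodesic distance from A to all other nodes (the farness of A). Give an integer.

Distances from A: B:2, C:1, D:2, E:2, F:1, G:1.
Sum = 2 + 1 + 2 + 2 + 1 + 1 = 9.

9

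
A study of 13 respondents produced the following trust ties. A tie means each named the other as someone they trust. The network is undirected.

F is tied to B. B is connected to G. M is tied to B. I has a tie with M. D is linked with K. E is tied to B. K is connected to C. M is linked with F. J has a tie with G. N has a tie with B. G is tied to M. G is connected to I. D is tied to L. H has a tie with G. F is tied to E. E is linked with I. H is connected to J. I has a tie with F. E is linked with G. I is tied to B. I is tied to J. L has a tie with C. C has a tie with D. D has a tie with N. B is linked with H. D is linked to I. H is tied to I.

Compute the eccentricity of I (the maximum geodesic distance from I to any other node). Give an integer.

2

Distances from I: B:1, C:2, D:1, E:1, F:1, G:1, H:1, J:1, K:2, L:2, M:1, N:2.
The largest is 2 (to C, N, L, and K), so the eccentricity of I is 2.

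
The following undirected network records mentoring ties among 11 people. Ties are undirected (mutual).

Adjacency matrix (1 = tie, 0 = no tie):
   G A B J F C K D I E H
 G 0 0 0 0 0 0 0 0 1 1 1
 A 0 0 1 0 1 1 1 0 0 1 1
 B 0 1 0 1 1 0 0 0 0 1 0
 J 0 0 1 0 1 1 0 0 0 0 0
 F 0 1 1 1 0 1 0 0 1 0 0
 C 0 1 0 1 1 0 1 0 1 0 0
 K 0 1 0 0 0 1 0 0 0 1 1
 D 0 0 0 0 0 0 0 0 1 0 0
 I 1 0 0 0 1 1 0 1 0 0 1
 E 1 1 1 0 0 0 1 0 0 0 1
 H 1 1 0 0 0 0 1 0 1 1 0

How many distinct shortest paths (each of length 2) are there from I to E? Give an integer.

2

The shortest distance is 2. The length-2 paths are: I–G–E; I–H–E.
That gives 2 distinct shortest paths.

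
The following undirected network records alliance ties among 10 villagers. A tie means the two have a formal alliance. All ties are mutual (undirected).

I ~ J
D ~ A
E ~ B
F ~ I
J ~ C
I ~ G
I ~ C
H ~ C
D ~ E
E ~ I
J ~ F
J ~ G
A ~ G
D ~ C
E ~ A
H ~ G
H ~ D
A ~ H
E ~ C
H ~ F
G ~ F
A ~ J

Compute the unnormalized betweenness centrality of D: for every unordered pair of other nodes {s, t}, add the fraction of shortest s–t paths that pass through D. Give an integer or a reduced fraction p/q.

Pairs whose geodesics pass through D — A–C: 1/4; E–H: 1/3; B–H: 1/3.
All other pairs contribute 0.
Summing the contributions gives betweenness(D) = 11/12.

11/12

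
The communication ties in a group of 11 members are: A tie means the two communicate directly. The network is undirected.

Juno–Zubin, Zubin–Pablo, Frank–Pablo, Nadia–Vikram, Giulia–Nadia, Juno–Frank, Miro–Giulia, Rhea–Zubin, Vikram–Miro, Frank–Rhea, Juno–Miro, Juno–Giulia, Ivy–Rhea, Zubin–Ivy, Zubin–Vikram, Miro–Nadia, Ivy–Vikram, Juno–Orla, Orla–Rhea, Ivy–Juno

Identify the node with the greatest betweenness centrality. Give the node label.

Juno

Unnormalized betweenness of each node: Frank:3, Giulia:3/2, Ivy:29/10, Juno:244/15, Miro:27/10, Nadia:1/2, Orla:2/3, Pablo:1/2, Rhea:107/30, Vikram:17/3, Zubin:131/15.
Juno has the largest value, 244/15, making it the main broker — the node through which the most shortest paths run.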